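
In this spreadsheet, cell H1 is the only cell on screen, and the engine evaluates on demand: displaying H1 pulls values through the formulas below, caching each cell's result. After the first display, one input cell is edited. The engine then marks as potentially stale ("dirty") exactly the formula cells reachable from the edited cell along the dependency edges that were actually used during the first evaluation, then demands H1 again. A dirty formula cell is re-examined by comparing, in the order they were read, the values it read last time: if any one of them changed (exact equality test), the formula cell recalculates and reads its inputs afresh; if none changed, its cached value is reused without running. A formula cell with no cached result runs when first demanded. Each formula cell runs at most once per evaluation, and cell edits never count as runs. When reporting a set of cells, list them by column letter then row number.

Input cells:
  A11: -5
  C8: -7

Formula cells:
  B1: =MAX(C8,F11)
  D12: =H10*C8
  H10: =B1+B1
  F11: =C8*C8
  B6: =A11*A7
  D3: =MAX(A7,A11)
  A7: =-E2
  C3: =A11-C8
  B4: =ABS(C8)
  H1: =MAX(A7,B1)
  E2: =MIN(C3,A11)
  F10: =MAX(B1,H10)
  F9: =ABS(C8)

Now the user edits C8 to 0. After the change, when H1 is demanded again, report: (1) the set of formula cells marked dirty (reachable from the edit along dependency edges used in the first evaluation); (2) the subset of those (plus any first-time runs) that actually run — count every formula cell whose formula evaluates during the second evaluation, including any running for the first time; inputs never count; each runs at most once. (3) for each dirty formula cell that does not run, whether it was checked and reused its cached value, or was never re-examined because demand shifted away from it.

Dirty set: A7, B1, C3, E2, F11, H1.
Run set: B1, C3, E2, F11, H1 (5 run).
Re-examined without running (cache reused): A7.
The important point: at A7 every value read last time is unchanged, so the dirty flag clears without a run.

Initial pass — values computed on the first demand:
  C3 = -5 - -7 = 2
  E2 = MIN(2, -5) = -5
  A7 = -(-5) = 5
  F11 = -7 * -7 = 49
  B1 = MAX(-7, 49) = 49
  H1 = MAX(5, 49) = 49

Second demand — change propagation:
  C3: re-runs because C8 -7->0; new result -5.
  E2: re-runs because C3 2->-5; new result -5 (unchanged).
  A7: re-examined; everything it read last time is the same (E2 unchanged) — cache 5 kept, no run.
  F11: re-runs because C8 -7->0; C8 -7->0; new result 0.
  B1: re-runs because C8 -7->0; F11 49->0; new result 0.
  H1: re-runs because B1 49->0; new result 5.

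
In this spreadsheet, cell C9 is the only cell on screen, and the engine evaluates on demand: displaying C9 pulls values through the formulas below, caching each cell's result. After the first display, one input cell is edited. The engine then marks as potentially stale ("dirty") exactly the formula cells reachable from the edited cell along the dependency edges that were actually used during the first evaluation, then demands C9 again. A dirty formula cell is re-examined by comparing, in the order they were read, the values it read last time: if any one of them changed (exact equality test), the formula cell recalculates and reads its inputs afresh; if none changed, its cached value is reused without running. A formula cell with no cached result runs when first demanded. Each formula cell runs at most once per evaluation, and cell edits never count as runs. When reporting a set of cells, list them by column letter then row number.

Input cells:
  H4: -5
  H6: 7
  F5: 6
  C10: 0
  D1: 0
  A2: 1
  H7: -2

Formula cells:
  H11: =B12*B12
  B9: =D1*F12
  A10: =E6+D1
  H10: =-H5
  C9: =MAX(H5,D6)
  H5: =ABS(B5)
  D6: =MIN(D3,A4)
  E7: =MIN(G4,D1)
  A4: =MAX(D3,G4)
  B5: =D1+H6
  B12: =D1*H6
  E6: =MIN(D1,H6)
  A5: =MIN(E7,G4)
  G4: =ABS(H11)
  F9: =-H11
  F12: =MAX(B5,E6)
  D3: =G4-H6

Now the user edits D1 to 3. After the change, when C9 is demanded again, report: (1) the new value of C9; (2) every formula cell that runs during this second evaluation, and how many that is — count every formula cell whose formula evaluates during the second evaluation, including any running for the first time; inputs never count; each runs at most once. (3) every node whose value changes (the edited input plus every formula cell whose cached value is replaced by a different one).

Initial pass — values computed on the first demand:
  B5 = 0 + 7 = 7
  B12 = 0 * 7 = 0
  H5 = ABS(7) = 7
  H11 = 0 * 0 = 0
  G4 = ABS(0) = 0
  D3 = 0 - 7 = -7
  A4 = MAX(-7, 0) = 0
  D6 = MIN(-7, 0) = -7
  C9 = MAX(7, -7) = 7

Second demand — change propagation:
  B5: re-runs because D1 0->3; new result 10.
  B12: re-runs because D1 0->3; new result 21.
  H5: re-runs because B5 7->10; new result 10.
  H11: re-runs because B12 0->21; B12 0->21; new result 441.
  G4: re-runs because H11 0->441; new result 441.
  D3: re-runs because G4 0->441; new result 434.
  A4: re-runs because D3 -7->434; G4 0->441; new result 441.
  D6: re-runs because D3 -7->434; A4 0->441; new result 434.
  C9: re-runs because H5 7->10; D6 -7->434; new result 434.

C9 now evaluates to 434.
Run set: A4, B5, B12, C9, D3, D6, G4, H5, H11 (9 run).
Changed values: A4, B5, B12, C9, D1, D3, D6, G4, H5, H11.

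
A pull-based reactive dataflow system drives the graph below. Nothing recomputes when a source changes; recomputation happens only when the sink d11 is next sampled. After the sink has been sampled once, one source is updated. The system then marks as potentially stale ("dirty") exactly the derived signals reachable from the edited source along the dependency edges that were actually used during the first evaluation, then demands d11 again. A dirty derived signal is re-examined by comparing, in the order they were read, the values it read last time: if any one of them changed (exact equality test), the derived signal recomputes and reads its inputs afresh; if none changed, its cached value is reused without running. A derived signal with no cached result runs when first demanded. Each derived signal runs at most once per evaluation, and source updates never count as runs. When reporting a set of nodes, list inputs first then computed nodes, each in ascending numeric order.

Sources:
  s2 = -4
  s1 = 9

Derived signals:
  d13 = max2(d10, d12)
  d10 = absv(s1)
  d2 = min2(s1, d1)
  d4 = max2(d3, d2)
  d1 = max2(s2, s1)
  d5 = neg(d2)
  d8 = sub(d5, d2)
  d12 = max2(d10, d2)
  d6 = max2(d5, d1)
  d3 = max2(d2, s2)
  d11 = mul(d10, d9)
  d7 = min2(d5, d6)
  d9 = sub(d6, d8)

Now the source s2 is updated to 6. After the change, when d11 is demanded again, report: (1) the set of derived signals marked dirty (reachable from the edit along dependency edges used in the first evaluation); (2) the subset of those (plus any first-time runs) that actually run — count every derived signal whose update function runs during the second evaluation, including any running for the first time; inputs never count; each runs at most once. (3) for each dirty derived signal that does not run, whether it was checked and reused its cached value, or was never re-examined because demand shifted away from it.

Marked dirty: d1, d2, d5, d6, d8, d9, d11.
Derived signals that run: d1 — 1 in total.
Checked but reused from cache: d2, d5, d6, d8, d9, d11.
Key observation: the change is absorbed at d1 — it re-runs but produces the same value, and the output's value is unchanged.

First evaluation (everything demanded from the output):
  d1 = max2(-4, 9) = 9
  d2 = min2(9, 9) = 9
  d5 = neg(9) = -9
  d6 = max2(-9, 9) = 9
  d8 = sub(-9, 9) = -18
  d9 = sub(9, -18) = 27
  d10 = absv(9) = 9
  d11 = mul(9, 27) = 243

Propagation after the edit:
  d1: runs — s2 -4->6; result 9 (same value as before).
  d2: checked — values it read are unchanged (s1 unchanged, d1 unchanged); reused cached 9 without running.
  d5: checked — values it read are unchanged (d2 unchanged); reused cached -9 without running.
  d6: checked — values it read are unchanged (d5 unchanged, d1 unchanged); reused cached 9 without running.
  d8: checked — values it read are unchanged (d5 unchanged, d2 unchanged); reused cached -18 without running.
  d9: checked — values it read are unchanged (d6 unchanged, d8 unchanged); reused cached 27 without running.
  d11: checked — values it read are unchanged (d10 unchanged, d9 unchanged); reused cached 243 without running.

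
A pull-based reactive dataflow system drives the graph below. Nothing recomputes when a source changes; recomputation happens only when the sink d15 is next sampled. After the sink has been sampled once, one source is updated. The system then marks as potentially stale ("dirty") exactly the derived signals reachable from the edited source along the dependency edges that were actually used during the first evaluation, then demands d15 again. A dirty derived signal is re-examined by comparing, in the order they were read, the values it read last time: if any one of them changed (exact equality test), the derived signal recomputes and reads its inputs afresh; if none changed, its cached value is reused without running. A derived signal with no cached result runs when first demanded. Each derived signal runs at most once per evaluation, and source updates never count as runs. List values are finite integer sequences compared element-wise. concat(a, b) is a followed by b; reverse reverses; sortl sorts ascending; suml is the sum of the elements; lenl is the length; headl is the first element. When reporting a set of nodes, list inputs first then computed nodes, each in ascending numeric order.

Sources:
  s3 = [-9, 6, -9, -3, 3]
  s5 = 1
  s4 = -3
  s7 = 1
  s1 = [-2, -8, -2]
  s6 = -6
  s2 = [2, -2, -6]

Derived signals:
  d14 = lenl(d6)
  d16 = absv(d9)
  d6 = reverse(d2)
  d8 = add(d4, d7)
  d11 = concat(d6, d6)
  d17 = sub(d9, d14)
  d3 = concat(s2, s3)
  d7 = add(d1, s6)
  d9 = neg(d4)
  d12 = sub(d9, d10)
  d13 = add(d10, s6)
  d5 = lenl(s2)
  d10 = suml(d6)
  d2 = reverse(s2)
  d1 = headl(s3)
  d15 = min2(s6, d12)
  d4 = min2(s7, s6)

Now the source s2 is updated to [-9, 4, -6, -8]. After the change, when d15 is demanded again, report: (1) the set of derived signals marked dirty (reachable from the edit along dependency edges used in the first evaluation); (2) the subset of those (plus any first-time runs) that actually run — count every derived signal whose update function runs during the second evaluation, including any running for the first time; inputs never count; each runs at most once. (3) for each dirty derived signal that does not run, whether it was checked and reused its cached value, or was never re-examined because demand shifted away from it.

Marked dirty: d2, d6, d10, d12, d15.
Derived signals that run: d2, d6, d10, d12, d15 — 5 in total.
Every dirty derived signal ran.

First evaluation (everything demanded from the output):
  d2 = reverse([2, -2, -6]) = [-6, -2, 2]
  d4 = min2(1, -6) = -6
  d6 = reverse([-6, -2, 2]) = [2, -2, -6]
  d9 = neg(-6) = 6
  d10 = suml([2, -2, -6]) = -6
  d12 = sub(6, -6) = 12
  d15 = min2(-6, 12) = -6

Propagation after the edit:
  d2: runs — s2 [2, -2, -6]->[-9, 4, -6, -8]; result [-8, -6, 4, -9].
  d6: runs — d2 [-6, -2, 2]->[-8, -6, 4, -9]; result [-9, 4, -6, -8].
  d10: runs — d6 [2, -2, -6]->[-9, 4, -6, -8]; result -19.
  d12: runs — d10 -6->-19; result 25.
  d15: runs — d12 12->25; result -6 (same value as before).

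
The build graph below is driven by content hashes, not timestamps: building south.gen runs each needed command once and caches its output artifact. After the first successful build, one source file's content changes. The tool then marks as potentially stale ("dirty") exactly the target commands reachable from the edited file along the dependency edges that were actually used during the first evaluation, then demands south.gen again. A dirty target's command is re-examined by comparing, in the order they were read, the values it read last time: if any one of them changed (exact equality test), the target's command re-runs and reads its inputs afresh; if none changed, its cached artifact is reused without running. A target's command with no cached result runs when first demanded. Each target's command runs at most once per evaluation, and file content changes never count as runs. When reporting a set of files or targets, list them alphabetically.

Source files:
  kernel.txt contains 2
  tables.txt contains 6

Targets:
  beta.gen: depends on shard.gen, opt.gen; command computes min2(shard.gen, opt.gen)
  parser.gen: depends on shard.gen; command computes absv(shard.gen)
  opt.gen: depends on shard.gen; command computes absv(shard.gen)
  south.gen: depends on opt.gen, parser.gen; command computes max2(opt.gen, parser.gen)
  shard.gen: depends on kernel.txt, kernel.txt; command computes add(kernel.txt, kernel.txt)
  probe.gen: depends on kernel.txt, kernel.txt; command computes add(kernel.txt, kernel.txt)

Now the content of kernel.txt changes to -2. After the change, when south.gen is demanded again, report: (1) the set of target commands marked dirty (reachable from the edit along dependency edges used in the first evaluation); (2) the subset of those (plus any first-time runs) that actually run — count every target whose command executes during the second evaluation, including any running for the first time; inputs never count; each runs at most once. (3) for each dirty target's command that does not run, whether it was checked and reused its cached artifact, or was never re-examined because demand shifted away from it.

Dirty set: opt.gen, parser.gen, shard.gen, south.gen.
Run set: opt.gen, parser.gen, shard.gen (3 run).
Re-examined without running (cache reused): south.gen.
The important point: at south.gen every value read last time is unchanged, so the dirty flag clears without a run.

Initial pass — values computed on the first demand:
  shard.gen = add(2, 2) = 4
  opt.gen = absv(4) = 4
  parser.gen = absv(4) = 4
  south.gen = max2(4, 4) = 4

Second demand — change propagation:
  shard.gen: re-runs because kernel.txt 2->-2; kernel.txt 2->-2; new result -4.
  opt.gen: re-runs because shard.gen 4->-4; new result 4 (unchanged).
  parser.gen: re-runs because shard.gen 4->-4; new result 4 (unchanged).
  south.gen: re-examined; everything it read last time is the same (opt.gen unchanged, parser.gen unchanged) — cache 4 kept, no run.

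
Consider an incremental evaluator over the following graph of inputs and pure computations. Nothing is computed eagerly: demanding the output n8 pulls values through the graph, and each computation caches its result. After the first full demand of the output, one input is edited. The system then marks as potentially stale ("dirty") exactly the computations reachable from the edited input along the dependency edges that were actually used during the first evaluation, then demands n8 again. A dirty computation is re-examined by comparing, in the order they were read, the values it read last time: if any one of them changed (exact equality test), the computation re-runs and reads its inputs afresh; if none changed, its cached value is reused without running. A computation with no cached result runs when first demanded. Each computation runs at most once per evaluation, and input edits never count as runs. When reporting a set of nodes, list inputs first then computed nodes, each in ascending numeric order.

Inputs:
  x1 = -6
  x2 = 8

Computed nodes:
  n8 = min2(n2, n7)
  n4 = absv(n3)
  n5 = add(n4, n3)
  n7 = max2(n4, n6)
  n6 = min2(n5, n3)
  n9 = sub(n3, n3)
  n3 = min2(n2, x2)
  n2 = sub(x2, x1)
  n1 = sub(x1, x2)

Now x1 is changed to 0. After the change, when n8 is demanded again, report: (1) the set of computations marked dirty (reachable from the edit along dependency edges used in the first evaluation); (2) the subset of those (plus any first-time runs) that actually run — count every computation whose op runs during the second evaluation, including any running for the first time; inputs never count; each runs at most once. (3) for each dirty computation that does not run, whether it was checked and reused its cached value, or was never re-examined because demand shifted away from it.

Dirty set: n2, n3, n4, n5, n6, n7, n8.
Run set: n2, n3, n8 (3 run).
Re-examined without running (cache reused): n4, n5, n6, n7.
The important point: at n4 every value read last time is unchanged, so the dirty flag clears without a run.

Initial pass — values computed on the first demand:
  n2 = sub(8, -6) = 14
  n3 = min2(14, 8) = 8
  n4 = absv(8) = 8
  n5 = add(8, 8) = 16
  n6 = min2(16, 8) = 8
  n7 = max2(8, 8) = 8
  n8 = min2(14, 8) = 8

Second demand — change propagation:
  n2: re-runs because x1 -6->0; new result 8.
  n3: re-runs because n2 14->8; new result 8 (unchanged).
  n4: re-examined; everything it read last time is the same (n3 unchanged) — cache 8 kept, no run.
  n5: re-examined; everything it read last time is the same (n4 unchanged, n3 unchanged) — cache 16 kept, no run.
  n6: re-examined; everything it read last time is the same (n5 unchanged, n3 unchanged) — cache 8 kept, no run.
  n7: re-examined; everything it read last time is the same (n4 unchanged, n6 unchanged) — cache 8 kept, no run.
  n8: re-runs because n2 14->8; new result 8 (unchanged).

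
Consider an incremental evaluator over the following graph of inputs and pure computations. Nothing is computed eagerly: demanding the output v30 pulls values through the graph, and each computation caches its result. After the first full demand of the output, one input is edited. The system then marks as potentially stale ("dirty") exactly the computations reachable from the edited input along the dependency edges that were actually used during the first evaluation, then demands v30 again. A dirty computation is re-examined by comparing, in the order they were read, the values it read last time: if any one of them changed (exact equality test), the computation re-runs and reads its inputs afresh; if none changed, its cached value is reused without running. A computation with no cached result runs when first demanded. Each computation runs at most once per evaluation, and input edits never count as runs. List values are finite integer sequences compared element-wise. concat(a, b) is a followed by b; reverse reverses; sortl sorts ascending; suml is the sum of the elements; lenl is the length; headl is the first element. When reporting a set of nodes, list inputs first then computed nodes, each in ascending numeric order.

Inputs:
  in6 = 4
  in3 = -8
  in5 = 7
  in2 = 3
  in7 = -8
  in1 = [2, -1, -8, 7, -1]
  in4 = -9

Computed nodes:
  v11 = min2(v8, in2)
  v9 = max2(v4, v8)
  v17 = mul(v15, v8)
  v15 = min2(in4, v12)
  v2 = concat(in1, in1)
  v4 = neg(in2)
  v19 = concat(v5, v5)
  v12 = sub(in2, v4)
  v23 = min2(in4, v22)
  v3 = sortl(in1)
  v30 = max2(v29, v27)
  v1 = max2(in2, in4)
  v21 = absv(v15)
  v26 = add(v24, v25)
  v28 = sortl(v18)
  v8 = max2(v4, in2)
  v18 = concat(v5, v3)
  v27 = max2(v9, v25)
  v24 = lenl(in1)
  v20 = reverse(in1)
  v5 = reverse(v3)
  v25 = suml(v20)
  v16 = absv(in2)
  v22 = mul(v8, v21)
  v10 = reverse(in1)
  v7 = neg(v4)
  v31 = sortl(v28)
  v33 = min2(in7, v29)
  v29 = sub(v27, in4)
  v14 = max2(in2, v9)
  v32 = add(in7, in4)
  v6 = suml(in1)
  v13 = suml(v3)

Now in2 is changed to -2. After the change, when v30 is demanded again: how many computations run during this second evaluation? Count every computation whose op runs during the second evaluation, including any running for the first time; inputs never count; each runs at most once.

Run set: v4, v8, v9, v27, v29, v30 (6 run).

Initial pass — values computed on the first demand:
  v4 = neg(3) = -3
  v8 = max2(-3, 3) = 3
  v9 = max2(-3, 3) = 3
  v20 = reverse([2, -1, -8, 7, -1]) = [-1, 7, -8, -1, 2]
  v25 = suml([-1, 7, -8, -1, 2]) = -1
  v27 = max2(3, -1) = 3
  v29 = sub(3, -9) = 12
  v30 = max2(12, 3) = 12

Second demand — change propagation:
  v4: re-runs because in2 3->-2; new result 2.
  v8: re-runs because v4 -3->2; in2 3->-2; new result 2.
  v9: re-runs because v4 -3->2; v8 3->2; new result 2.
  v27: re-runs because v9 3->2; new result 2.
  v29: re-runs because v27 3->2; new result 11.
  v30: re-runs because v29 12->11; v27 3->2; new result 11.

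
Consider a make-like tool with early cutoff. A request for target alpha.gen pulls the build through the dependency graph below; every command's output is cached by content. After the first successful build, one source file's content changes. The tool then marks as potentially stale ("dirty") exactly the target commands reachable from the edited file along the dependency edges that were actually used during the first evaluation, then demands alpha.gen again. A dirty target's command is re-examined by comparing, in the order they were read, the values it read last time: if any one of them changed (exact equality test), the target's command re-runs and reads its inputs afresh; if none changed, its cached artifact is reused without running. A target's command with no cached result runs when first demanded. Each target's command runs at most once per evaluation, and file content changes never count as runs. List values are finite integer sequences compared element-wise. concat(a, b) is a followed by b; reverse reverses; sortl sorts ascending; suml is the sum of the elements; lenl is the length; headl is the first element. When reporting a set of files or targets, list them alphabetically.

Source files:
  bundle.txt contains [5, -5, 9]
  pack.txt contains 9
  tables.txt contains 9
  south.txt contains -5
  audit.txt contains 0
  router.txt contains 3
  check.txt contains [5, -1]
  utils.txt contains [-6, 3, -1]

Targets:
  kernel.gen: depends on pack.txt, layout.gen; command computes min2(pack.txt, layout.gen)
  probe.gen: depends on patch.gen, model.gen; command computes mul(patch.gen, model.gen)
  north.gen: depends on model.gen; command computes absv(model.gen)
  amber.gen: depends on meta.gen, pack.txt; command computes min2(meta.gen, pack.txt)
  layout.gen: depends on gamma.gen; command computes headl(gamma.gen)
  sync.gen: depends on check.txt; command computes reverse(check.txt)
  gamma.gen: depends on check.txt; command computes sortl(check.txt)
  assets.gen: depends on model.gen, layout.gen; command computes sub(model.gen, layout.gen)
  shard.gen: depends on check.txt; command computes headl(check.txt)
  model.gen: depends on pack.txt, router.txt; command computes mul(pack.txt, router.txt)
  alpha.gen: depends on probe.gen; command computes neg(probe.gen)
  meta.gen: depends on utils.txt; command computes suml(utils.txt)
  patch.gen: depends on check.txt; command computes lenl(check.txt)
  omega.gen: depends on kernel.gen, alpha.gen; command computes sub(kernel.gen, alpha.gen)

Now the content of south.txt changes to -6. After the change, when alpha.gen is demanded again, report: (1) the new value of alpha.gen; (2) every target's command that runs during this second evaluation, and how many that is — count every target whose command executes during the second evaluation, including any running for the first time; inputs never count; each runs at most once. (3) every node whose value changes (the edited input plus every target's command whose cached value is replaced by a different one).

First demand of the output computes:
  model.gen = mul(9, 3) = 27
  patch.gen = lenl([5, -1]) = 2
  probe.gen = mul(2, 27) = 54
  alpha.gen = neg(54) = -54

After the edit, cleaning proceeds:
  no node depends on south.txt at all; the second demand re-runs nothing.

Note the shortcut — nothing in the graph depends on south.txt at all, so no recomputation happens.

Demanding alpha.gen again yields -54.
0 target commands run: none.
The nodes whose values change: south.txt.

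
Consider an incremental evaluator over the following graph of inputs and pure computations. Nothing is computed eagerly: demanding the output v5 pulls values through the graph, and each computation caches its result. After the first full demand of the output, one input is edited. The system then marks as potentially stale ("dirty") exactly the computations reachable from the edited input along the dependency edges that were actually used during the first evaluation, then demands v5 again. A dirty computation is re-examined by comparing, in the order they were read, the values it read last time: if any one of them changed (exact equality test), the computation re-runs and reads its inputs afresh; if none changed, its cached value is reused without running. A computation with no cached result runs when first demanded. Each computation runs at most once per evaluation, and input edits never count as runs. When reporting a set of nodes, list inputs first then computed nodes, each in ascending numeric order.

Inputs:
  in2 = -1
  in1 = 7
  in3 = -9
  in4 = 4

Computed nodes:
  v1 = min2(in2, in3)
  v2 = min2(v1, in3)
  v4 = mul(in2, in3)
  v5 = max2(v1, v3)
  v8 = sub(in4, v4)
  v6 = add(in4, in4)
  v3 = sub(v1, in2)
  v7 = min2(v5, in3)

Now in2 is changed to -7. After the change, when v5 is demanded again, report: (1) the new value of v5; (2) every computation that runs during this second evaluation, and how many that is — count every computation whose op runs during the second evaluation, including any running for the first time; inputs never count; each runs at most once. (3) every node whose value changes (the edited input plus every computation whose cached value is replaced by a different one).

Initial pass — values computed on the first demand:
  v1 = min2(-1, -9) = -9
  v3 = sub(-9, -1) = -8
  v5 = max2(-9, -8) = -8

Second demand — change propagation:
  v1: re-runs because in2 -1->-7; new result -9 (unchanged).
  v3: re-runs because in2 -1->-7; new result -2.
  v5: re-runs because v3 -8->-2; new result -2.

v5 now evaluates to -2.
Run set: v1, v3, v5 (3 run).
Changed values: in2, v3, v5.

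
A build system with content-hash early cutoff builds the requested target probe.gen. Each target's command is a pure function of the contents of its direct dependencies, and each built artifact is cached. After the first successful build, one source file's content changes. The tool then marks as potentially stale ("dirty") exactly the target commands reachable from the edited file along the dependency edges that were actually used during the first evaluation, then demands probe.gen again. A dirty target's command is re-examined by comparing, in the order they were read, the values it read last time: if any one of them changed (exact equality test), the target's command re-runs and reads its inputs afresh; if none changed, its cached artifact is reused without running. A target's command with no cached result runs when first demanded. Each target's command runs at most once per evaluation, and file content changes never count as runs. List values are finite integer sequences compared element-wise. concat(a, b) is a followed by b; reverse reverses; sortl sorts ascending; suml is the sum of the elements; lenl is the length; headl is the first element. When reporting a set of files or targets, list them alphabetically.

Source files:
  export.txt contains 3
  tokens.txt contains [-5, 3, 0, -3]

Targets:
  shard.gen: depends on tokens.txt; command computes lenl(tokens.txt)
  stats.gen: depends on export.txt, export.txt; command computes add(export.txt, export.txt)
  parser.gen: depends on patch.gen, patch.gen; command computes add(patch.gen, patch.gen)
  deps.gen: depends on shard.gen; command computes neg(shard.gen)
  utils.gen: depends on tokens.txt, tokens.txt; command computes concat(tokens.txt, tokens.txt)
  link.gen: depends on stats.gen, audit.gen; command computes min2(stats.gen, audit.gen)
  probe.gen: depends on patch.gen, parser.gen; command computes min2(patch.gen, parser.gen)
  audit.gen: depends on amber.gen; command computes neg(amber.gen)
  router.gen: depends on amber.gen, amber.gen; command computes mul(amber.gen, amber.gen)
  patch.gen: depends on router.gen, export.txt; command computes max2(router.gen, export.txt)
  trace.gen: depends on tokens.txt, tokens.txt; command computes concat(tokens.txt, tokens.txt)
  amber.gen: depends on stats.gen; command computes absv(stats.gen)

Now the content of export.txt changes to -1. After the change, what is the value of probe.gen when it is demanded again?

First evaluation (everything demanded from the output):
  stats.gen = add(3, 3) = 6
  amber.gen = absv(6) = 6
  router.gen = mul(6, 6) = 36
  patch.gen = max2(36, 3) = 36
  parser.gen = add(36, 36) = 72
  probe.gen = min2(36, 72) = 36

Propagation after the edit:
  stats.gen: runs — export.txt 3->-1; export.txt 3->-1; result -2.
  amber.gen: runs — stats.gen 6->-2; result 2.
  router.gen: runs — amber.gen 6->2; amber.gen 6->2; result 4.
  patch.gen: runs — router.gen 36->4; export.txt 3->-1; result 4.
  parser.gen: runs — patch.gen 36->4; patch.gen 36->4; result 8.
  probe.gen: runs — patch.gen 36->4; parser.gen 72->8; result 4.

New value of probe.gen: 4.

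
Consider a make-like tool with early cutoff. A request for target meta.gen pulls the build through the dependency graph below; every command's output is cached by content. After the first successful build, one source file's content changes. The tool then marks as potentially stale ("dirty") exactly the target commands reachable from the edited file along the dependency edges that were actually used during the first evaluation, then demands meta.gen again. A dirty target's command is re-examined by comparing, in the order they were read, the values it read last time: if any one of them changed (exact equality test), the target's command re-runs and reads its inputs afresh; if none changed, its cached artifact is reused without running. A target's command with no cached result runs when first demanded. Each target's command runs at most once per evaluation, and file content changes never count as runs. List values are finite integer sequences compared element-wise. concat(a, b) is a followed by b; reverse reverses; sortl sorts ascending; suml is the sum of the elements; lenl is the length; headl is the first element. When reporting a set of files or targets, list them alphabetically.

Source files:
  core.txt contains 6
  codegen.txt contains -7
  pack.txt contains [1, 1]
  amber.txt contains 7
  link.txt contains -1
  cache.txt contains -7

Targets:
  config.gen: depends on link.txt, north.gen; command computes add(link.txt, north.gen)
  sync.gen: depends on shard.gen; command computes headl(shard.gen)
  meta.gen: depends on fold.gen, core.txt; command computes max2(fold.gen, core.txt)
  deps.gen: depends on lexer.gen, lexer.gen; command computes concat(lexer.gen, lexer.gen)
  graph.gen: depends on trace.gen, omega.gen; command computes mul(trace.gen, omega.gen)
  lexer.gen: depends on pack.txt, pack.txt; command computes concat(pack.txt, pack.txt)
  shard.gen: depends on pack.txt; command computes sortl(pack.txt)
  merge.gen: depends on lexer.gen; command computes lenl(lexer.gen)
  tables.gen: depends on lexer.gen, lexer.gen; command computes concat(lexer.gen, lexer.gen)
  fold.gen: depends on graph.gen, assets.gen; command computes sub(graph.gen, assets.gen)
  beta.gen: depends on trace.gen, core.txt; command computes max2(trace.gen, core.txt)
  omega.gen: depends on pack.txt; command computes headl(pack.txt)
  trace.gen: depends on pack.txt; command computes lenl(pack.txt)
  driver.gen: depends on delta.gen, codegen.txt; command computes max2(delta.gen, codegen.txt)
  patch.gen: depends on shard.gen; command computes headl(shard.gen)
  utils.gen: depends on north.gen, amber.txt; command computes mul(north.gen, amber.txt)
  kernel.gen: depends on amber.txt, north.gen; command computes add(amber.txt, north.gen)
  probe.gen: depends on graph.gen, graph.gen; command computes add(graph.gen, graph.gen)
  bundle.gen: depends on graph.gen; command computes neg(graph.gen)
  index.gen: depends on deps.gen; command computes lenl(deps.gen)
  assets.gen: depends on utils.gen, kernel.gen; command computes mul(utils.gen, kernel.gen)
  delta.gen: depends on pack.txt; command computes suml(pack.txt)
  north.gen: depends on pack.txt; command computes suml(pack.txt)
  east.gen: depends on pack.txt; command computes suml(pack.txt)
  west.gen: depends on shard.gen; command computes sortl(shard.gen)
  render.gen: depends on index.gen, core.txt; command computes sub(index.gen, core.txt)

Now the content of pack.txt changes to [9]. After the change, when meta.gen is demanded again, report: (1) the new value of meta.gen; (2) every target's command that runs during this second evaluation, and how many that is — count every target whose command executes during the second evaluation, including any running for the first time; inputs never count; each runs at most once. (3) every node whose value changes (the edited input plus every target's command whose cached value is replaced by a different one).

First demand of the output computes:
  north.gen = suml([1, 1]) = 2
  kernel.gen = add(7, 2) = 9
  omega.gen = headl([1, 1]) = 1
  trace.gen = lenl([1, 1]) = 2
  graph.gen = mul(2, 1) = 2
  utils.gen = mul(2, 7) = 14
  assets.gen = mul(14, 9) = 126
  fold.gen = sub(2, 126) = -124
  meta.gen = max2(-124, 6) = 6

After the edit, cleaning proceeds:
  north.gen: a read changed (pack.txt [1, 1]->[9]) — executes, giving 9.
  kernel.gen: a read changed (north.gen 2->9) — executes, giving 16.
  omega.gen: a read changed (pack.txt [1, 1]->[9]) — executes, giving 9.
  trace.gen: a read changed (pack.txt [1, 1]->[9]) — executes, giving 1.
  graph.gen: a read changed (trace.gen 2->1; omega.gen 1->9) — executes, giving 9.
  utils.gen: a read changed (north.gen 2->9) — executes, giving 63.
  assets.gen: a read changed (utils.gen 14->63; kernel.gen 9->16) — executes, giving 1008.
  fold.gen: a read changed (graph.gen 2->9; assets.gen 126->1008) — executes, giving -999.
  meta.gen: a read changed (fold.gen -124->-999) — executes, giving 6 — identical to its old value.

Demanding meta.gen again yields 6.
9 target commands run: assets.gen, fold.gen, graph.gen, kernel.gen, meta.gen, north.gen, omega.gen, trace.gen, utils.gen.
The nodes whose values change: assets.gen, fold.gen, graph.gen, kernel.gen, north.gen, omega.gen, pack.txt, trace.gen, utils.gen.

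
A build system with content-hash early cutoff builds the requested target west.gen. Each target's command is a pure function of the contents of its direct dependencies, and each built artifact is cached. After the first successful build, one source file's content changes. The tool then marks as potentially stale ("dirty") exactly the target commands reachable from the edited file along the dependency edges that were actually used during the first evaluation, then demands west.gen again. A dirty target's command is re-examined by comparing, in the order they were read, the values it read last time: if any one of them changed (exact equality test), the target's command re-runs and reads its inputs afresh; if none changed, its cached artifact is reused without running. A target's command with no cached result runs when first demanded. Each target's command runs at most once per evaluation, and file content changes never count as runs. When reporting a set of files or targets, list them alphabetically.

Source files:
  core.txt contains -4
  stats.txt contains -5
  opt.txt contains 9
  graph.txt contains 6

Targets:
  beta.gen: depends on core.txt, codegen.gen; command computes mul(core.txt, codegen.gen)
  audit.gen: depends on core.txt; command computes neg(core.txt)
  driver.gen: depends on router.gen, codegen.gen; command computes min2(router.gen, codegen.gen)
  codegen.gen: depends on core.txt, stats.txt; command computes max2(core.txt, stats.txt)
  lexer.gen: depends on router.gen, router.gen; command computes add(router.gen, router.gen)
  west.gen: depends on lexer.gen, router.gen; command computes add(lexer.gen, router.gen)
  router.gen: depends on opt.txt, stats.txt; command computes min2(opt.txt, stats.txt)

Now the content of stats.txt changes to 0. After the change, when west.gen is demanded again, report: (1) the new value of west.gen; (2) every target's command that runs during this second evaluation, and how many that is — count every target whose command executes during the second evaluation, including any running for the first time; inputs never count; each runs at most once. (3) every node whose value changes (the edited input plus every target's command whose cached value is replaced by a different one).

First evaluation (everything demanded from the output):
  router.gen = min2(9, -5) = -5
  lexer.gen = add(-5, -5) = -10
  west.gen = add(-10, -5) = -15

Propagation after the edit:
  router.gen: runs — stats.txt -5->0; result 0.
  lexer.gen: runs — router.gen -5->0; router.gen -5->0; result 0.
  west.gen: runs — lexer.gen -10->0; router.gen -5->0; result 0.

New value of west.gen: 0.
Target commands that run: lexer.gen, router.gen, west.gen — 3 in total.
Values that change: lexer.gen, router.gen, stats.txt, west.gen.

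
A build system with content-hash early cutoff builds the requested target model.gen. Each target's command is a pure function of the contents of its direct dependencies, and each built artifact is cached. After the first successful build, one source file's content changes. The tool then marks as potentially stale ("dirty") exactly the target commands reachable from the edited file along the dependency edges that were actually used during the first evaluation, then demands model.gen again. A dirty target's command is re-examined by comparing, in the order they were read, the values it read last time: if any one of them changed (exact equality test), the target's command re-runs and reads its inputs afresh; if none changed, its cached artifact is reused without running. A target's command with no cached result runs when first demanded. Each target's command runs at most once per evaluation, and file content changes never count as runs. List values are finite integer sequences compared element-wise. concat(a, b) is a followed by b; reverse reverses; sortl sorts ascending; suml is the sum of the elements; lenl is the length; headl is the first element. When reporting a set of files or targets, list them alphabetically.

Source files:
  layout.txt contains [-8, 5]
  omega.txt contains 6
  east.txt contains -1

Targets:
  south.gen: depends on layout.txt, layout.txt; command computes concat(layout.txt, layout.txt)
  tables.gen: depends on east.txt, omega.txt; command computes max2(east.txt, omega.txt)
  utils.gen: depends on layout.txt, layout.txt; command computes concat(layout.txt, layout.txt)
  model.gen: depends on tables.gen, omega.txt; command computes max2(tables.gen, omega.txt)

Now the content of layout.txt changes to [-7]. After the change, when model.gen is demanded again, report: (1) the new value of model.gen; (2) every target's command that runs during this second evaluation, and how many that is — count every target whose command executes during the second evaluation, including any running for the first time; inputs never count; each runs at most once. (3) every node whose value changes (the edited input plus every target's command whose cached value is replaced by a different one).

First evaluation (everything demanded from the output):
  tables.gen = max2(-1, 6) = 6
  model.gen = max2(6, 6) = 6

Propagation after the edit:
  layout.txt feeds no computation that the output demands — nothing is marked dirty and nothing runs.

Key observation: layout.txt is never demanded by the output, so the edit triggers no recomputation at all.

New value of model.gen: 6.
Target commands that run: none — 0 in total.
Values that change: layout.txt.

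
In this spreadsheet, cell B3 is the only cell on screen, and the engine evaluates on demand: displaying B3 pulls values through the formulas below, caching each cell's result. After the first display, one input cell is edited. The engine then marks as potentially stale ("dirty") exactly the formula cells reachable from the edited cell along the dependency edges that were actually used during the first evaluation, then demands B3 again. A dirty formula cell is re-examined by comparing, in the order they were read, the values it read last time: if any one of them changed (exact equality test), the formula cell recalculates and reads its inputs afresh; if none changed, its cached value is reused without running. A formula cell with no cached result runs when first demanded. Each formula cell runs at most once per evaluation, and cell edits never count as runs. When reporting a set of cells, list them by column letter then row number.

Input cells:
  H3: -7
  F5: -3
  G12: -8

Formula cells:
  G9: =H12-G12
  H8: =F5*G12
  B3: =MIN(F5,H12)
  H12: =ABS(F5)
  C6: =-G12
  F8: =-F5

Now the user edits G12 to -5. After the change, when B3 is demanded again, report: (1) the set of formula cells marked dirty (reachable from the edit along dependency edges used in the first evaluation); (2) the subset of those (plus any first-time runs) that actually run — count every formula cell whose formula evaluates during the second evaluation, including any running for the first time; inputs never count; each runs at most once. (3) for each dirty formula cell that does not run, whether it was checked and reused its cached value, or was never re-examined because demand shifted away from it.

Initial pass — values computed on the first demand:
  H12 = ABS(-3) = 3
  B3 = MIN(-3, 3) = -3

Second demand — change propagation:
  no demanded computation ever read G12, so the edit dirties nothing and nothing runs.

The important point: nothing the output needs ever reads G12, so the edit is invisible to it.

Dirty set: none.
Run set: none (0 run).
All dirty formula cells ended up running.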